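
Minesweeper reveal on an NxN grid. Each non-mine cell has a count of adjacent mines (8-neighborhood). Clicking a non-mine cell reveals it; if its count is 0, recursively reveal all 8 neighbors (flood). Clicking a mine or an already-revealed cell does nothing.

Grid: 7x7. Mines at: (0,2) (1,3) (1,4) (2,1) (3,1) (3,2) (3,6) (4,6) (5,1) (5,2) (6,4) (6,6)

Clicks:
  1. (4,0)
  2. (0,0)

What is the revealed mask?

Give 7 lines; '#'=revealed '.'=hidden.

Answer: ##.....
##.....
.......
.......
#......
.......
.......

Derivation:
Click 1 (4,0) count=2: revealed 1 new [(4,0)] -> total=1
Click 2 (0,0) count=0: revealed 4 new [(0,0) (0,1) (1,0) (1,1)] -> total=5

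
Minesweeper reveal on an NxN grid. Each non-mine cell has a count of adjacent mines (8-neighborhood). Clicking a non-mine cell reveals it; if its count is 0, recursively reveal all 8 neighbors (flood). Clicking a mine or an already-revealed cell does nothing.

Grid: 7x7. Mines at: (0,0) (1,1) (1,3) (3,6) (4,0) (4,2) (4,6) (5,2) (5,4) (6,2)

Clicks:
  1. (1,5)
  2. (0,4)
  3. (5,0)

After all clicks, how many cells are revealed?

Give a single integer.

Answer: 10

Derivation:
Click 1 (1,5) count=0: revealed 9 new [(0,4) (0,5) (0,6) (1,4) (1,5) (1,6) (2,4) (2,5) (2,6)] -> total=9
Click 2 (0,4) count=1: revealed 0 new [(none)] -> total=9
Click 3 (5,0) count=1: revealed 1 new [(5,0)] -> total=10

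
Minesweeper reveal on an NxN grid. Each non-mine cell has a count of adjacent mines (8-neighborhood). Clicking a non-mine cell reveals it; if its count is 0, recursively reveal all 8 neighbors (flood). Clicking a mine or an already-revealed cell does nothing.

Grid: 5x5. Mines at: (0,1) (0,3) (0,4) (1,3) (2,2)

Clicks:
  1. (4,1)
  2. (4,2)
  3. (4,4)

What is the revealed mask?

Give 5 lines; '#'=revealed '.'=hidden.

Answer: .....
##...
##.##
#####
#####

Derivation:
Click 1 (4,1) count=0: revealed 16 new [(1,0) (1,1) (2,0) (2,1) (2,3) (2,4) (3,0) (3,1) (3,2) (3,3) (3,4) (4,0) (4,1) (4,2) (4,3) (4,4)] -> total=16
Click 2 (4,2) count=0: revealed 0 new [(none)] -> total=16
Click 3 (4,4) count=0: revealed 0 new [(none)] -> total=16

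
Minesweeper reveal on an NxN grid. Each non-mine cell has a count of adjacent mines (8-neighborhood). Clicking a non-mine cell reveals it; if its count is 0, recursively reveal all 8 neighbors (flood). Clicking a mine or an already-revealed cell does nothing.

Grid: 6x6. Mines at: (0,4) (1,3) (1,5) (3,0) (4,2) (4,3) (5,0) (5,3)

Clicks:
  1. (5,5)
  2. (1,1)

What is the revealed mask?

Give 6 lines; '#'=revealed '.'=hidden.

Click 1 (5,5) count=0: revealed 8 new [(2,4) (2,5) (3,4) (3,5) (4,4) (4,5) (5,4) (5,5)] -> total=8
Click 2 (1,1) count=0: revealed 9 new [(0,0) (0,1) (0,2) (1,0) (1,1) (1,2) (2,0) (2,1) (2,2)] -> total=17

Answer: ###...
###...
###.##
....##
....##
....##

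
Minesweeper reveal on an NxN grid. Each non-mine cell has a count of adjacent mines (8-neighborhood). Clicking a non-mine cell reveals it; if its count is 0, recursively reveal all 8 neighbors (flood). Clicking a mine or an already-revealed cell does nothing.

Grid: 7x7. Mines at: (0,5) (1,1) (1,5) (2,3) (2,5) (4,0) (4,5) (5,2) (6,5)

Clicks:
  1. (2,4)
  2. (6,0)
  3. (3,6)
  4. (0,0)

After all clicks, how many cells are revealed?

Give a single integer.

Click 1 (2,4) count=3: revealed 1 new [(2,4)] -> total=1
Click 2 (6,0) count=0: revealed 4 new [(5,0) (5,1) (6,0) (6,1)] -> total=5
Click 3 (3,6) count=2: revealed 1 new [(3,6)] -> total=6
Click 4 (0,0) count=1: revealed 1 new [(0,0)] -> total=7

Answer: 7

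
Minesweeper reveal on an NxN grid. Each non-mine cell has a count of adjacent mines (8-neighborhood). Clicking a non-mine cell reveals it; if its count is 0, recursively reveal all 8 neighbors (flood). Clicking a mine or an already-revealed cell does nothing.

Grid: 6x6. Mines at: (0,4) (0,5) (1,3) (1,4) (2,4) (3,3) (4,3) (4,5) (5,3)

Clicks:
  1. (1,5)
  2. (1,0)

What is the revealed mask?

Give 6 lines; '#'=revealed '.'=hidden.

Answer: ###...
###..#
###...
###...
###...
###...

Derivation:
Click 1 (1,5) count=4: revealed 1 new [(1,5)] -> total=1
Click 2 (1,0) count=0: revealed 18 new [(0,0) (0,1) (0,2) (1,0) (1,1) (1,2) (2,0) (2,1) (2,2) (3,0) (3,1) (3,2) (4,0) (4,1) (4,2) (5,0) (5,1) (5,2)] -> total=19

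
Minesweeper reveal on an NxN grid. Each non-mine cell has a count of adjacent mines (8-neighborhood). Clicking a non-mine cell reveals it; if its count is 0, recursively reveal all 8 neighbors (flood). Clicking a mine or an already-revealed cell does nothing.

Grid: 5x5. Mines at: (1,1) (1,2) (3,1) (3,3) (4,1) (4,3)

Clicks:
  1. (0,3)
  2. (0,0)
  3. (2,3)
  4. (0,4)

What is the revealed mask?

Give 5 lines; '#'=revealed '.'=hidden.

Click 1 (0,3) count=1: revealed 1 new [(0,3)] -> total=1
Click 2 (0,0) count=1: revealed 1 new [(0,0)] -> total=2
Click 3 (2,3) count=2: revealed 1 new [(2,3)] -> total=3
Click 4 (0,4) count=0: revealed 4 new [(0,4) (1,3) (1,4) (2,4)] -> total=7

Answer: #..##
...##
...##
.....
.....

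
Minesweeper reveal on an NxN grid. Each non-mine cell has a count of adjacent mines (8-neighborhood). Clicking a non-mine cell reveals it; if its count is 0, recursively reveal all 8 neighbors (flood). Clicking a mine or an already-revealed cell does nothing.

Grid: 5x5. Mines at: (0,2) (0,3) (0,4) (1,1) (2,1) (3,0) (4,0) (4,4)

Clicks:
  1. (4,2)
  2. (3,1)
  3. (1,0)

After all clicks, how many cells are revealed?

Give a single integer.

Click 1 (4,2) count=0: revealed 6 new [(3,1) (3,2) (3,3) (4,1) (4,2) (4,3)] -> total=6
Click 2 (3,1) count=3: revealed 0 new [(none)] -> total=6
Click 3 (1,0) count=2: revealed 1 new [(1,0)] -> total=7

Answer: 7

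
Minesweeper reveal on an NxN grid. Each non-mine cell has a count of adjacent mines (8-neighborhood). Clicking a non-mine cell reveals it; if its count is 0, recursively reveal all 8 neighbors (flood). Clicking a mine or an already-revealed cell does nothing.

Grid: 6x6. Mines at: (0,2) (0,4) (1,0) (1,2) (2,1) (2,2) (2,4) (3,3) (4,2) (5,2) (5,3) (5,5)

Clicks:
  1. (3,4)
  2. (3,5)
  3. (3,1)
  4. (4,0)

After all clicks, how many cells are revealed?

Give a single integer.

Answer: 8

Derivation:
Click 1 (3,4) count=2: revealed 1 new [(3,4)] -> total=1
Click 2 (3,5) count=1: revealed 1 new [(3,5)] -> total=2
Click 3 (3,1) count=3: revealed 1 new [(3,1)] -> total=3
Click 4 (4,0) count=0: revealed 5 new [(3,0) (4,0) (4,1) (5,0) (5,1)] -> total=8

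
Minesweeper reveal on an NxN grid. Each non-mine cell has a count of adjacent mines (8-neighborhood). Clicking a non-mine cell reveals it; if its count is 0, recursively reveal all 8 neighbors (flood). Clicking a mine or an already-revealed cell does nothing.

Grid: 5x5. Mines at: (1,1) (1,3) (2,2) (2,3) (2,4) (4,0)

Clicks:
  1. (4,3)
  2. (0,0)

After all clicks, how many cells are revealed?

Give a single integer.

Answer: 9

Derivation:
Click 1 (4,3) count=0: revealed 8 new [(3,1) (3,2) (3,3) (3,4) (4,1) (4,2) (4,3) (4,4)] -> total=8
Click 2 (0,0) count=1: revealed 1 new [(0,0)] -> total=9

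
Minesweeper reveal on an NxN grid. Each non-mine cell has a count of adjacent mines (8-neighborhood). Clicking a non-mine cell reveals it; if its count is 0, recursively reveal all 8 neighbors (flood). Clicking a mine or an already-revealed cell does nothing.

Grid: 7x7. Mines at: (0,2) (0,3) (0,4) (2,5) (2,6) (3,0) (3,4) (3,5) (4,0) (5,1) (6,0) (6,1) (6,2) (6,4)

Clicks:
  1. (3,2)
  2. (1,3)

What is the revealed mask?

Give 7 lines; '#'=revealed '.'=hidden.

Answer: .......
.###...
.###...
.###...
.###...
.......
.......

Derivation:
Click 1 (3,2) count=0: revealed 12 new [(1,1) (1,2) (1,3) (2,1) (2,2) (2,3) (3,1) (3,2) (3,3) (4,1) (4,2) (4,3)] -> total=12
Click 2 (1,3) count=3: revealed 0 new [(none)] -> total=12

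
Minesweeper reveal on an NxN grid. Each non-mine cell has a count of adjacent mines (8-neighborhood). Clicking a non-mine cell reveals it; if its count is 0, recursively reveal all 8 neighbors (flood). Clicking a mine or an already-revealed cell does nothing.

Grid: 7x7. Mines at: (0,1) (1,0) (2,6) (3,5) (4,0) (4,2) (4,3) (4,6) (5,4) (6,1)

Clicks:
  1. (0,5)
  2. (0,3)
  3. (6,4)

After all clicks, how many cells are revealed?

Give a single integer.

Answer: 21

Derivation:
Click 1 (0,5) count=0: revealed 20 new [(0,2) (0,3) (0,4) (0,5) (0,6) (1,1) (1,2) (1,3) (1,4) (1,5) (1,6) (2,1) (2,2) (2,3) (2,4) (2,5) (3,1) (3,2) (3,3) (3,4)] -> total=20
Click 2 (0,3) count=0: revealed 0 new [(none)] -> total=20
Click 3 (6,4) count=1: revealed 1 new [(6,4)] -> total=21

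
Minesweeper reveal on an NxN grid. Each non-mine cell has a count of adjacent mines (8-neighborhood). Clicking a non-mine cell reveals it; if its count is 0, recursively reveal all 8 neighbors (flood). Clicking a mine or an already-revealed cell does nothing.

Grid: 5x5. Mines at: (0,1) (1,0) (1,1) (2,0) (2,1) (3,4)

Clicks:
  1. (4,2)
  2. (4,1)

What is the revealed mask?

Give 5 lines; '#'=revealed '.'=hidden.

Answer: .....
.....
.....
####.
####.

Derivation:
Click 1 (4,2) count=0: revealed 8 new [(3,0) (3,1) (3,2) (3,3) (4,0) (4,1) (4,2) (4,3)] -> total=8
Click 2 (4,1) count=0: revealed 0 new [(none)] -> total=8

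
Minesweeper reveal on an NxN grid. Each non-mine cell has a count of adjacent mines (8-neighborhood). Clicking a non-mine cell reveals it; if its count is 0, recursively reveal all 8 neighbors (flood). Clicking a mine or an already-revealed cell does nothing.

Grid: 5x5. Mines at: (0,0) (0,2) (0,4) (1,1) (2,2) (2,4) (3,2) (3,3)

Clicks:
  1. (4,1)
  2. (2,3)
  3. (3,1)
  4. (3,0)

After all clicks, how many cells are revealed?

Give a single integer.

Click 1 (4,1) count=1: revealed 1 new [(4,1)] -> total=1
Click 2 (2,3) count=4: revealed 1 new [(2,3)] -> total=2
Click 3 (3,1) count=2: revealed 1 new [(3,1)] -> total=3
Click 4 (3,0) count=0: revealed 4 new [(2,0) (2,1) (3,0) (4,0)] -> total=7

Answer: 7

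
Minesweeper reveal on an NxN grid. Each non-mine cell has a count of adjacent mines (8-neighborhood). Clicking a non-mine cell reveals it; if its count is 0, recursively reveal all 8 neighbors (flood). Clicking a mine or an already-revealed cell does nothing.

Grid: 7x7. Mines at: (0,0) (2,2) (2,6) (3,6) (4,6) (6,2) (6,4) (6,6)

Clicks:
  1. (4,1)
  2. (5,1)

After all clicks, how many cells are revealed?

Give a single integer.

Click 1 (4,1) count=0: revealed 38 new [(0,1) (0,2) (0,3) (0,4) (0,5) (0,6) (1,0) (1,1) (1,2) (1,3) (1,4) (1,5) (1,6) (2,0) (2,1) (2,3) (2,4) (2,5) (3,0) (3,1) (3,2) (3,3) (3,4) (3,5) (4,0) (4,1) (4,2) (4,3) (4,4) (4,5) (5,0) (5,1) (5,2) (5,3) (5,4) (5,5) (6,0) (6,1)] -> total=38
Click 2 (5,1) count=1: revealed 0 new [(none)] -> total=38

Answer: 38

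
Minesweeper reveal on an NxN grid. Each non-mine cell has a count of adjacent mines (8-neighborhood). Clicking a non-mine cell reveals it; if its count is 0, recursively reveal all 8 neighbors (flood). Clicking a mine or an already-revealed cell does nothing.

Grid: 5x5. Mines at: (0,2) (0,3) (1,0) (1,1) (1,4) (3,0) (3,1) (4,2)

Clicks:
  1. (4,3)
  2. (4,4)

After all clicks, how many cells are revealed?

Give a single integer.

Answer: 6

Derivation:
Click 1 (4,3) count=1: revealed 1 new [(4,3)] -> total=1
Click 2 (4,4) count=0: revealed 5 new [(2,3) (2,4) (3,3) (3,4) (4,4)] -> total=6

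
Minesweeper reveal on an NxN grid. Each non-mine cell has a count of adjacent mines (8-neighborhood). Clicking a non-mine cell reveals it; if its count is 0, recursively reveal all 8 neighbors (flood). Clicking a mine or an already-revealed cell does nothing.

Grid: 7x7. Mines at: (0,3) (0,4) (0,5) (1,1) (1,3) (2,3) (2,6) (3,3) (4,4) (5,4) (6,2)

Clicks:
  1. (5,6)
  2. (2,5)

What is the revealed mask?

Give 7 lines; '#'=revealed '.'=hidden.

Answer: .......
.......
.....#.
.....##
.....##
.....##
.....##

Derivation:
Click 1 (5,6) count=0: revealed 8 new [(3,5) (3,6) (4,5) (4,6) (5,5) (5,6) (6,5) (6,6)] -> total=8
Click 2 (2,5) count=1: revealed 1 new [(2,5)] -> total=9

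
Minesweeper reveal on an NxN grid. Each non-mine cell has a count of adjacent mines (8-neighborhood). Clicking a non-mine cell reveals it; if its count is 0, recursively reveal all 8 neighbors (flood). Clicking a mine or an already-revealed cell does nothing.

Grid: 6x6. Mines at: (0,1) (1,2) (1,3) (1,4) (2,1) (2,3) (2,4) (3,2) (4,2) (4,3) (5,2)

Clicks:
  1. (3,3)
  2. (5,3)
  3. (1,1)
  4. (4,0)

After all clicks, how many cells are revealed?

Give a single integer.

Answer: 9

Derivation:
Click 1 (3,3) count=5: revealed 1 new [(3,3)] -> total=1
Click 2 (5,3) count=3: revealed 1 new [(5,3)] -> total=2
Click 3 (1,1) count=3: revealed 1 new [(1,1)] -> total=3
Click 4 (4,0) count=0: revealed 6 new [(3,0) (3,1) (4,0) (4,1) (5,0) (5,1)] -> total=9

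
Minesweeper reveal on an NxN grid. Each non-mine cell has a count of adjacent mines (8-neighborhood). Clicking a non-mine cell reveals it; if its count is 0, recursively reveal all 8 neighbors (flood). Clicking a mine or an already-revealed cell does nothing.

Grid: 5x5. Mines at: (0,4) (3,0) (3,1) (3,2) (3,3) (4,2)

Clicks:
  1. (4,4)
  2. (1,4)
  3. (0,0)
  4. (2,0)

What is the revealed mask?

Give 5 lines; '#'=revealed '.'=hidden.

Answer: ####.
#####
####.
.....
....#

Derivation:
Click 1 (4,4) count=1: revealed 1 new [(4,4)] -> total=1
Click 2 (1,4) count=1: revealed 1 new [(1,4)] -> total=2
Click 3 (0,0) count=0: revealed 12 new [(0,0) (0,1) (0,2) (0,3) (1,0) (1,1) (1,2) (1,3) (2,0) (2,1) (2,2) (2,3)] -> total=14
Click 4 (2,0) count=2: revealed 0 new [(none)] -> total=14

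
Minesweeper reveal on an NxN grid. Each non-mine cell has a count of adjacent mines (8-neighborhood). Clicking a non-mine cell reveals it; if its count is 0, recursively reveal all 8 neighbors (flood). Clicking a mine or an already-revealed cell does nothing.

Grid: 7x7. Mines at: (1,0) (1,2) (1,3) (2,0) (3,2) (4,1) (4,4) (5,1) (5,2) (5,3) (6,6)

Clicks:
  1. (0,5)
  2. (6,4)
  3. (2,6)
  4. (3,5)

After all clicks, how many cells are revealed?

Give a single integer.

Click 1 (0,5) count=0: revealed 16 new [(0,4) (0,5) (0,6) (1,4) (1,5) (1,6) (2,4) (2,5) (2,6) (3,4) (3,5) (3,6) (4,5) (4,6) (5,5) (5,6)] -> total=16
Click 2 (6,4) count=1: revealed 1 new [(6,4)] -> total=17
Click 3 (2,6) count=0: revealed 0 new [(none)] -> total=17
Click 4 (3,5) count=1: revealed 0 new [(none)] -> total=17

Answer: 17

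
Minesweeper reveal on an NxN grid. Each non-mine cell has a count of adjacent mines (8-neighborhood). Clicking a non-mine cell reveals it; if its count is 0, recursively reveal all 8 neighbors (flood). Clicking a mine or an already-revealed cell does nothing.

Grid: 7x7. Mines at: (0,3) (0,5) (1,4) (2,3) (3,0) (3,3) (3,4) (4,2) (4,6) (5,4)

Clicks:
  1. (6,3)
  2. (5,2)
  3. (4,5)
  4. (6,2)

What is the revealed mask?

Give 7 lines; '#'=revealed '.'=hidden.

Click 1 (6,3) count=1: revealed 1 new [(6,3)] -> total=1
Click 2 (5,2) count=1: revealed 1 new [(5,2)] -> total=2
Click 3 (4,5) count=3: revealed 1 new [(4,5)] -> total=3
Click 4 (6,2) count=0: revealed 8 new [(4,0) (4,1) (5,0) (5,1) (5,3) (6,0) (6,1) (6,2)] -> total=11

Answer: .......
.......
.......
.......
##...#.
####...
####...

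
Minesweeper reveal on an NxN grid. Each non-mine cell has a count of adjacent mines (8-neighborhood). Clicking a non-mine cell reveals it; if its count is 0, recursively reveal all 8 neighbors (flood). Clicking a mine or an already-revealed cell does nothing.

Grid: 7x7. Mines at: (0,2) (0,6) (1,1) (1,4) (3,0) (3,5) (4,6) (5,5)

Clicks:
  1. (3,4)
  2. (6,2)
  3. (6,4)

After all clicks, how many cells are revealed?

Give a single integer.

Answer: 23

Derivation:
Click 1 (3,4) count=1: revealed 1 new [(3,4)] -> total=1
Click 2 (6,2) count=0: revealed 22 new [(2,1) (2,2) (2,3) (2,4) (3,1) (3,2) (3,3) (4,0) (4,1) (4,2) (4,3) (4,4) (5,0) (5,1) (5,2) (5,3) (5,4) (6,0) (6,1) (6,2) (6,3) (6,4)] -> total=23
Click 3 (6,4) count=1: revealed 0 new [(none)] -> total=23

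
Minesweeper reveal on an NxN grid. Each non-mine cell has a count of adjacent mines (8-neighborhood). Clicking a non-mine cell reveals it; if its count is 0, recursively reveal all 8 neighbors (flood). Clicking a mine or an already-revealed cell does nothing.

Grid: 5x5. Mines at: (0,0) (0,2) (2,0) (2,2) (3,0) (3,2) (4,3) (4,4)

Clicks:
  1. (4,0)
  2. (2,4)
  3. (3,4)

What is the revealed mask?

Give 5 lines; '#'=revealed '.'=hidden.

Click 1 (4,0) count=1: revealed 1 new [(4,0)] -> total=1
Click 2 (2,4) count=0: revealed 8 new [(0,3) (0,4) (1,3) (1,4) (2,3) (2,4) (3,3) (3,4)] -> total=9
Click 3 (3,4) count=2: revealed 0 new [(none)] -> total=9

Answer: ...##
...##
...##
...##
#....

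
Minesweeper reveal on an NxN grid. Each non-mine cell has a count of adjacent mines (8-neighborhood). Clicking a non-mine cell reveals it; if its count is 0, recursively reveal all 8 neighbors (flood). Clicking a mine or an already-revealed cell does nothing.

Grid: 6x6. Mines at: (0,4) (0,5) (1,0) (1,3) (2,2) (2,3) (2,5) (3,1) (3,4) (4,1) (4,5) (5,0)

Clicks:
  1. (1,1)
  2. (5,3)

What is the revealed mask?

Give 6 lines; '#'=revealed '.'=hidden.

Click 1 (1,1) count=2: revealed 1 new [(1,1)] -> total=1
Click 2 (5,3) count=0: revealed 6 new [(4,2) (4,3) (4,4) (5,2) (5,3) (5,4)] -> total=7

Answer: ......
.#....
......
......
..###.
..###.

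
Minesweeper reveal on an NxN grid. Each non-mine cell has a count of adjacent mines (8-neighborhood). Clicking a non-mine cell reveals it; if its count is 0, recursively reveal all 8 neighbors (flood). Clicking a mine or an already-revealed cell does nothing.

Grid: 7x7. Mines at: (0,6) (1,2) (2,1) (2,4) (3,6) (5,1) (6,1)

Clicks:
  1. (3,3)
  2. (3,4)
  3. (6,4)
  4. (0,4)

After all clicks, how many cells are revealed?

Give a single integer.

Click 1 (3,3) count=1: revealed 1 new [(3,3)] -> total=1
Click 2 (3,4) count=1: revealed 1 new [(3,4)] -> total=2
Click 3 (6,4) count=0: revealed 17 new [(3,2) (3,5) (4,2) (4,3) (4,4) (4,5) (4,6) (5,2) (5,3) (5,4) (5,5) (5,6) (6,2) (6,3) (6,4) (6,5) (6,6)] -> total=19
Click 4 (0,4) count=0: revealed 6 new [(0,3) (0,4) (0,5) (1,3) (1,4) (1,5)] -> total=25

Answer: 25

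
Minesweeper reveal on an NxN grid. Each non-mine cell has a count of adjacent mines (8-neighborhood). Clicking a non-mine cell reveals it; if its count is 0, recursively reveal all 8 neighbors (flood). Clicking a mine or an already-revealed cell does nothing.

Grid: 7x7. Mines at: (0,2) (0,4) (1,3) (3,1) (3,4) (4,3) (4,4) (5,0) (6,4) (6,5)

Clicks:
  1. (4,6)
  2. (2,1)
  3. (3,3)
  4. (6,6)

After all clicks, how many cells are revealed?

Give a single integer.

Answer: 15

Derivation:
Click 1 (4,6) count=0: revealed 12 new [(0,5) (0,6) (1,5) (1,6) (2,5) (2,6) (3,5) (3,6) (4,5) (4,6) (5,5) (5,6)] -> total=12
Click 2 (2,1) count=1: revealed 1 new [(2,1)] -> total=13
Click 3 (3,3) count=3: revealed 1 new [(3,3)] -> total=14
Click 4 (6,6) count=1: revealed 1 new [(6,6)] -> total=15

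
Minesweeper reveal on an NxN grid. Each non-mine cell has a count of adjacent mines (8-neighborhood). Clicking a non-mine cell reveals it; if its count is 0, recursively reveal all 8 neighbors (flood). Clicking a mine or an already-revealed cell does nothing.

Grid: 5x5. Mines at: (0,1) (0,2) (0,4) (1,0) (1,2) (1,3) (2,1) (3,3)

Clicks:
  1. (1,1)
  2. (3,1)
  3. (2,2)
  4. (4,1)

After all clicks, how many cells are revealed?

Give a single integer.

Answer: 8

Derivation:
Click 1 (1,1) count=5: revealed 1 new [(1,1)] -> total=1
Click 2 (3,1) count=1: revealed 1 new [(3,1)] -> total=2
Click 3 (2,2) count=4: revealed 1 new [(2,2)] -> total=3
Click 4 (4,1) count=0: revealed 5 new [(3,0) (3,2) (4,0) (4,1) (4,2)] -> total=8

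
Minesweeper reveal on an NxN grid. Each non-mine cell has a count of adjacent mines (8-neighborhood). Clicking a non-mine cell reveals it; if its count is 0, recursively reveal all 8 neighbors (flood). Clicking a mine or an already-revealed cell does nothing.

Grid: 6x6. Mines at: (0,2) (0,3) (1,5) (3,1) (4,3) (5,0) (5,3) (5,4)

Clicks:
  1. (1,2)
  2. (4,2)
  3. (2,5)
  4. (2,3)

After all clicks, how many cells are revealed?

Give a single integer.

Click 1 (1,2) count=2: revealed 1 new [(1,2)] -> total=1
Click 2 (4,2) count=3: revealed 1 new [(4,2)] -> total=2
Click 3 (2,5) count=1: revealed 1 new [(2,5)] -> total=3
Click 4 (2,3) count=0: revealed 8 new [(1,3) (1,4) (2,2) (2,3) (2,4) (3,2) (3,3) (3,4)] -> total=11

Answer: 11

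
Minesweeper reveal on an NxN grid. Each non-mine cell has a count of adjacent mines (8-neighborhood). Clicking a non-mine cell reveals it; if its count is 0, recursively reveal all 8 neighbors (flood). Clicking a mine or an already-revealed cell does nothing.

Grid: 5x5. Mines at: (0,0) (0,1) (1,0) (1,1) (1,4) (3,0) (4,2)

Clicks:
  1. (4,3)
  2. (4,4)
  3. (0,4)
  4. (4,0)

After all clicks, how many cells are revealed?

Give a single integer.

Answer: 8

Derivation:
Click 1 (4,3) count=1: revealed 1 new [(4,3)] -> total=1
Click 2 (4,4) count=0: revealed 5 new [(2,3) (2,4) (3,3) (3,4) (4,4)] -> total=6
Click 3 (0,4) count=1: revealed 1 new [(0,4)] -> total=7
Click 4 (4,0) count=1: revealed 1 new [(4,0)] -> total=8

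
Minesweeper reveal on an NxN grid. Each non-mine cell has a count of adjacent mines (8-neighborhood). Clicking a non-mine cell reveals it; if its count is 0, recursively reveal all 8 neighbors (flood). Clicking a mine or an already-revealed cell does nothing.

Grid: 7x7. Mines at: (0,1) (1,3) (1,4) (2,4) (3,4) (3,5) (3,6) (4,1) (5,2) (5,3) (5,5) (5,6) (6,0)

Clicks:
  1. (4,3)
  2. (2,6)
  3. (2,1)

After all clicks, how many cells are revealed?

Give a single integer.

Click 1 (4,3) count=3: revealed 1 new [(4,3)] -> total=1
Click 2 (2,6) count=2: revealed 1 new [(2,6)] -> total=2
Click 3 (2,1) count=0: revealed 9 new [(1,0) (1,1) (1,2) (2,0) (2,1) (2,2) (3,0) (3,1) (3,2)] -> total=11

Answer: 11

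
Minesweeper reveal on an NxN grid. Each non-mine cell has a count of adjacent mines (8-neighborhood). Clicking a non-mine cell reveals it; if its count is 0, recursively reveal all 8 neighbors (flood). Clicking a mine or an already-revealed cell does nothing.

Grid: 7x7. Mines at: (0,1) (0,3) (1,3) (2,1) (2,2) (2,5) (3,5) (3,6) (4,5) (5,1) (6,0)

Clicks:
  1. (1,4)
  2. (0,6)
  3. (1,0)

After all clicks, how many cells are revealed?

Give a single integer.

Click 1 (1,4) count=3: revealed 1 new [(1,4)] -> total=1
Click 2 (0,6) count=0: revealed 5 new [(0,4) (0,5) (0,6) (1,5) (1,6)] -> total=6
Click 3 (1,0) count=2: revealed 1 new [(1,0)] -> total=7

Answer: 7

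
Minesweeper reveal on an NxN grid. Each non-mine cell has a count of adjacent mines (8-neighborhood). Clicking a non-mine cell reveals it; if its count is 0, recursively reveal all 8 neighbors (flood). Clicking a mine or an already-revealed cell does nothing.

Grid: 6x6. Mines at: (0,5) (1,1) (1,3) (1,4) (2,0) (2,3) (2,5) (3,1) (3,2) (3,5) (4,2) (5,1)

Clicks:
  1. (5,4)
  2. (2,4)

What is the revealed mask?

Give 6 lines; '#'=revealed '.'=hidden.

Answer: ......
......
....#.
......
...###
...###

Derivation:
Click 1 (5,4) count=0: revealed 6 new [(4,3) (4,4) (4,5) (5,3) (5,4) (5,5)] -> total=6
Click 2 (2,4) count=5: revealed 1 new [(2,4)] -> total=7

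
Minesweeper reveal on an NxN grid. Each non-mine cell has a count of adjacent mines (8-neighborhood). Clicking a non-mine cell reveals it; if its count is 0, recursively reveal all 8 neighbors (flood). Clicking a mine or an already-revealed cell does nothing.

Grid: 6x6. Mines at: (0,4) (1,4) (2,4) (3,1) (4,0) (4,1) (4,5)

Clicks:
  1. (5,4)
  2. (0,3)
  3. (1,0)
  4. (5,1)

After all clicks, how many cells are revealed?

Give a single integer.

Answer: 14

Derivation:
Click 1 (5,4) count=1: revealed 1 new [(5,4)] -> total=1
Click 2 (0,3) count=2: revealed 1 new [(0,3)] -> total=2
Click 3 (1,0) count=0: revealed 11 new [(0,0) (0,1) (0,2) (1,0) (1,1) (1,2) (1,3) (2,0) (2,1) (2,2) (2,3)] -> total=13
Click 4 (5,1) count=2: revealed 1 new [(5,1)] -> total=14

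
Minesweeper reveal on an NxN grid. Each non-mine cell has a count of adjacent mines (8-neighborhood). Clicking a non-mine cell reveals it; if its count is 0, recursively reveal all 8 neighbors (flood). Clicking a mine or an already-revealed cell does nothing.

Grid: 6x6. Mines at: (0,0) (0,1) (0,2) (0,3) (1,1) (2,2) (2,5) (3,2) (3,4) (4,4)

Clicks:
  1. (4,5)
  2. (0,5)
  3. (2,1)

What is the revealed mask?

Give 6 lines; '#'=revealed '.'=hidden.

Click 1 (4,5) count=2: revealed 1 new [(4,5)] -> total=1
Click 2 (0,5) count=0: revealed 4 new [(0,4) (0,5) (1,4) (1,5)] -> total=5
Click 3 (2,1) count=3: revealed 1 new [(2,1)] -> total=6

Answer: ....##
....##
.#....
......
.....#
......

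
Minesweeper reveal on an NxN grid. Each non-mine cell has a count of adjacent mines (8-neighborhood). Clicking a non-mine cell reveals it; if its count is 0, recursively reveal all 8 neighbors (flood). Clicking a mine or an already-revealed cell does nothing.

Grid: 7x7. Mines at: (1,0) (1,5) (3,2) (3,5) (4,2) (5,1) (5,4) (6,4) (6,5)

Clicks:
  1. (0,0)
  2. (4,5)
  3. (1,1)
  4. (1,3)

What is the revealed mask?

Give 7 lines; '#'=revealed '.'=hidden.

Answer: #####..
.####..
.####..
.......
.....#.
.......
.......

Derivation:
Click 1 (0,0) count=1: revealed 1 new [(0,0)] -> total=1
Click 2 (4,5) count=2: revealed 1 new [(4,5)] -> total=2
Click 3 (1,1) count=1: revealed 1 new [(1,1)] -> total=3
Click 4 (1,3) count=0: revealed 11 new [(0,1) (0,2) (0,3) (0,4) (1,2) (1,3) (1,4) (2,1) (2,2) (2,3) (2,4)] -> total=14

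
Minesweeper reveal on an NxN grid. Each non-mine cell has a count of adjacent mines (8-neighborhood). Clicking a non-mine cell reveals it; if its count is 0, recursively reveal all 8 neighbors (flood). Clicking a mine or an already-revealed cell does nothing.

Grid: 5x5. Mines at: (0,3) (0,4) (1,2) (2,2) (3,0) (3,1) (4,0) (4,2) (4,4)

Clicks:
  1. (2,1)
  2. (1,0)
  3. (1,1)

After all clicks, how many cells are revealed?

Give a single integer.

Click 1 (2,1) count=4: revealed 1 new [(2,1)] -> total=1
Click 2 (1,0) count=0: revealed 5 new [(0,0) (0,1) (1,0) (1,1) (2,0)] -> total=6
Click 3 (1,1) count=2: revealed 0 new [(none)] -> total=6

Answer: 6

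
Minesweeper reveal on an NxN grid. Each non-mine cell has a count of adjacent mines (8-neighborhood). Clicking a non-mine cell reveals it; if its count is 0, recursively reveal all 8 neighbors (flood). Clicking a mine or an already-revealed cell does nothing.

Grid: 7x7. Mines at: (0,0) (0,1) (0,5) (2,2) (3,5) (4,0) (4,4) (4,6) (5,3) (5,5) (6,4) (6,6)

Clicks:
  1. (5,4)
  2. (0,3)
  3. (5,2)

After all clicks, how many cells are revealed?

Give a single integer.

Answer: 8

Derivation:
Click 1 (5,4) count=4: revealed 1 new [(5,4)] -> total=1
Click 2 (0,3) count=0: revealed 6 new [(0,2) (0,3) (0,4) (1,2) (1,3) (1,4)] -> total=7
Click 3 (5,2) count=1: revealed 1 new [(5,2)] -> total=8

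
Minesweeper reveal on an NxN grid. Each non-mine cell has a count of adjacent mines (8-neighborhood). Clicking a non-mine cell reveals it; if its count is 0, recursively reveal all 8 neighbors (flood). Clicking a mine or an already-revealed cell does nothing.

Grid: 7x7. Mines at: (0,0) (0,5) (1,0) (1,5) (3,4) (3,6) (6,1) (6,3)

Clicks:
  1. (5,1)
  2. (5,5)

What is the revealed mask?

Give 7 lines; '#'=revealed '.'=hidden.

Click 1 (5,1) count=1: revealed 1 new [(5,1)] -> total=1
Click 2 (5,5) count=0: revealed 9 new [(4,4) (4,5) (4,6) (5,4) (5,5) (5,6) (6,4) (6,5) (6,6)] -> total=10

Answer: .......
.......
.......
.......
....###
.#..###
....###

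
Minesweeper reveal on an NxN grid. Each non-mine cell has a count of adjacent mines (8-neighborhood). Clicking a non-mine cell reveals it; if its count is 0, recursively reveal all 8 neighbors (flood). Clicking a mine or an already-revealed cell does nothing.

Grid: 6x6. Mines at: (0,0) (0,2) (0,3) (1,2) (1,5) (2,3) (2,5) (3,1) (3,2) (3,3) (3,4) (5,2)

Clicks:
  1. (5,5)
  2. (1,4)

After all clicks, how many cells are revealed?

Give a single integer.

Answer: 7

Derivation:
Click 1 (5,5) count=0: revealed 6 new [(4,3) (4,4) (4,5) (5,3) (5,4) (5,5)] -> total=6
Click 2 (1,4) count=4: revealed 1 new [(1,4)] -> total=7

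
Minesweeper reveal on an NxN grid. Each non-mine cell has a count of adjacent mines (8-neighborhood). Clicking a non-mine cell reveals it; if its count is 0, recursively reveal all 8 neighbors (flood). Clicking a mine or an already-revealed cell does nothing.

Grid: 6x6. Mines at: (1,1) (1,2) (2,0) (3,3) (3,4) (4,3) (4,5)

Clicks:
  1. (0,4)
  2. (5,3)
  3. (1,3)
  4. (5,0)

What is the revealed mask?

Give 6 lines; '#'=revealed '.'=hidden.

Click 1 (0,4) count=0: revealed 9 new [(0,3) (0,4) (0,5) (1,3) (1,4) (1,5) (2,3) (2,4) (2,5)] -> total=9
Click 2 (5,3) count=1: revealed 1 new [(5,3)] -> total=10
Click 3 (1,3) count=1: revealed 0 new [(none)] -> total=10
Click 4 (5,0) count=0: revealed 9 new [(3,0) (3,1) (3,2) (4,0) (4,1) (4,2) (5,0) (5,1) (5,2)] -> total=19

Answer: ...###
...###
...###
###...
###...
####..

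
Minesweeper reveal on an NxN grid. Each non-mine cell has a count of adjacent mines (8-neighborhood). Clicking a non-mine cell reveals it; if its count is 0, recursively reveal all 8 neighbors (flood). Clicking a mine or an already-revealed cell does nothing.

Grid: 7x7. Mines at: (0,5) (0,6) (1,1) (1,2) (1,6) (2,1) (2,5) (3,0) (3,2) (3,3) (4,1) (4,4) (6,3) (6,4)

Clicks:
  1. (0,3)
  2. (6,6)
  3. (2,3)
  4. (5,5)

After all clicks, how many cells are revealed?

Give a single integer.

Answer: 10

Derivation:
Click 1 (0,3) count=1: revealed 1 new [(0,3)] -> total=1
Click 2 (6,6) count=0: revealed 8 new [(3,5) (3,6) (4,5) (4,6) (5,5) (5,6) (6,5) (6,6)] -> total=9
Click 3 (2,3) count=3: revealed 1 new [(2,3)] -> total=10
Click 4 (5,5) count=2: revealed 0 new [(none)] -> total=10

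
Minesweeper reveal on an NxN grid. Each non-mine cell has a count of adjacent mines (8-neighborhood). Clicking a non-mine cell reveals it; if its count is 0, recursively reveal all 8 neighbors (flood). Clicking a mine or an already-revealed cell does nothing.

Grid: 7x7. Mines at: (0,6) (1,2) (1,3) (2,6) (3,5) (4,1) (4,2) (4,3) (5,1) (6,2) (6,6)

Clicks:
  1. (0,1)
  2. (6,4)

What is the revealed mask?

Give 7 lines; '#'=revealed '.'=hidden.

Click 1 (0,1) count=1: revealed 1 new [(0,1)] -> total=1
Click 2 (6,4) count=0: revealed 6 new [(5,3) (5,4) (5,5) (6,3) (6,4) (6,5)] -> total=7

Answer: .#.....
.......
.......
.......
.......
...###.
...###.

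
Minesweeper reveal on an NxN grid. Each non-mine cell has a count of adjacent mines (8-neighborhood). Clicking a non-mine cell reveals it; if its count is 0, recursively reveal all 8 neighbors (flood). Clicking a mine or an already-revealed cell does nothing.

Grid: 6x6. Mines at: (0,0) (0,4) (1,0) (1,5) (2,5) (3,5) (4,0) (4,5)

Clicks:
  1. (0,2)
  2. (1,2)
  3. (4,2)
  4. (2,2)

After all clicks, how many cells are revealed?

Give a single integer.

Click 1 (0,2) count=0: revealed 23 new [(0,1) (0,2) (0,3) (1,1) (1,2) (1,3) (1,4) (2,1) (2,2) (2,3) (2,4) (3,1) (3,2) (3,3) (3,4) (4,1) (4,2) (4,3) (4,4) (5,1) (5,2) (5,3) (5,4)] -> total=23
Click 2 (1,2) count=0: revealed 0 new [(none)] -> total=23
Click 3 (4,2) count=0: revealed 0 new [(none)] -> total=23
Click 4 (2,2) count=0: revealed 0 new [(none)] -> total=23

Answer: 23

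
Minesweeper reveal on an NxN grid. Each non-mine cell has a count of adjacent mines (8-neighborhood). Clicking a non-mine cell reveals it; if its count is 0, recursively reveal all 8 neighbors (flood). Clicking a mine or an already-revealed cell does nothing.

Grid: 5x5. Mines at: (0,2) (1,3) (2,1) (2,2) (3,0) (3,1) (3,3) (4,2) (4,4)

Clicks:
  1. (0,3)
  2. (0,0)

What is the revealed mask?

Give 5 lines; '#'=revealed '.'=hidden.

Click 1 (0,3) count=2: revealed 1 new [(0,3)] -> total=1
Click 2 (0,0) count=0: revealed 4 new [(0,0) (0,1) (1,0) (1,1)] -> total=5

Answer: ##.#.
##...
.....
.....
.....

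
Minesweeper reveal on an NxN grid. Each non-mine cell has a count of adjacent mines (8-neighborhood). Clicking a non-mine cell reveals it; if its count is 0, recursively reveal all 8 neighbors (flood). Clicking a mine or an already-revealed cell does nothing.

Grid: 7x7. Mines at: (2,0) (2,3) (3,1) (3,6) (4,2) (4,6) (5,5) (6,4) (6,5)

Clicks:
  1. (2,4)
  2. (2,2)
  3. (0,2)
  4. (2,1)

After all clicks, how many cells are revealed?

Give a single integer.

Click 1 (2,4) count=1: revealed 1 new [(2,4)] -> total=1
Click 2 (2,2) count=2: revealed 1 new [(2,2)] -> total=2
Click 3 (0,2) count=0: revealed 16 new [(0,0) (0,1) (0,2) (0,3) (0,4) (0,5) (0,6) (1,0) (1,1) (1,2) (1,3) (1,4) (1,5) (1,6) (2,5) (2,6)] -> total=18
Click 4 (2,1) count=2: revealed 1 new [(2,1)] -> total=19

Answer: 19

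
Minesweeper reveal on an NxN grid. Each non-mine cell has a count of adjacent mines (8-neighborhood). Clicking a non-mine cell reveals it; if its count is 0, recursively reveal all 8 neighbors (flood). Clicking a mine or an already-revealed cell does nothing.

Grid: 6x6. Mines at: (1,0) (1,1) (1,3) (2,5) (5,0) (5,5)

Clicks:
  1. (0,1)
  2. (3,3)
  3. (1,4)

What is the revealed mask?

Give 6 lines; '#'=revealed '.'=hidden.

Answer: .#....
....#.
#####.
#####.
#####.
.####.

Derivation:
Click 1 (0,1) count=2: revealed 1 new [(0,1)] -> total=1
Click 2 (3,3) count=0: revealed 19 new [(2,0) (2,1) (2,2) (2,3) (2,4) (3,0) (3,1) (3,2) (3,3) (3,4) (4,0) (4,1) (4,2) (4,3) (4,4) (5,1) (5,2) (5,3) (5,4)] -> total=20
Click 3 (1,4) count=2: revealed 1 new [(1,4)] -> total=21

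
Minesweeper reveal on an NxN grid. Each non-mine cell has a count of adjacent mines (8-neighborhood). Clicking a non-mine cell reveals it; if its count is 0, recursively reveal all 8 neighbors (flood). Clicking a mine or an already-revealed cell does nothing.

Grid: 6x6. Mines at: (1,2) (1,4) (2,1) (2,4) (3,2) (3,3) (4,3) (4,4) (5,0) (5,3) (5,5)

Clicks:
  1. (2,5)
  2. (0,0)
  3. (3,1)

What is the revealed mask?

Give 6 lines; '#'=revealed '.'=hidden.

Click 1 (2,5) count=2: revealed 1 new [(2,5)] -> total=1
Click 2 (0,0) count=0: revealed 4 new [(0,0) (0,1) (1,0) (1,1)] -> total=5
Click 3 (3,1) count=2: revealed 1 new [(3,1)] -> total=6

Answer: ##....
##....
.....#
.#....
......
......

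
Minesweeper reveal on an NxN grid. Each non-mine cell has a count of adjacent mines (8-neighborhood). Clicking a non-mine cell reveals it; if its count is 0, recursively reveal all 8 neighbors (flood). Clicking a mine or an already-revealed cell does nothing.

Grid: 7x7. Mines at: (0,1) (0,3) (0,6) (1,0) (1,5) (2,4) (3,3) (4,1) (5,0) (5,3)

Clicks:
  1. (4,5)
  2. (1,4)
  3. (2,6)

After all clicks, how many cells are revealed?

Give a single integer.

Click 1 (4,5) count=0: revealed 14 new [(2,5) (2,6) (3,4) (3,5) (3,6) (4,4) (4,5) (4,6) (5,4) (5,5) (5,6) (6,4) (6,5) (6,6)] -> total=14
Click 2 (1,4) count=3: revealed 1 new [(1,4)] -> total=15
Click 3 (2,6) count=1: revealed 0 new [(none)] -> total=15

Answer: 15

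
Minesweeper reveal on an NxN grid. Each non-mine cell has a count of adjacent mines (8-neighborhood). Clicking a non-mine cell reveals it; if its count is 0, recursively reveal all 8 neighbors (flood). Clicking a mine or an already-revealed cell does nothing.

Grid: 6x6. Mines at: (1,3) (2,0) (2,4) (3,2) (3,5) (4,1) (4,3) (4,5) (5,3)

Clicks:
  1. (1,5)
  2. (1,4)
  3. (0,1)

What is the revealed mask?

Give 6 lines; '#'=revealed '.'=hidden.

Click 1 (1,5) count=1: revealed 1 new [(1,5)] -> total=1
Click 2 (1,4) count=2: revealed 1 new [(1,4)] -> total=2
Click 3 (0,1) count=0: revealed 6 new [(0,0) (0,1) (0,2) (1,0) (1,1) (1,2)] -> total=8

Answer: ###...
###.##
......
......
......
......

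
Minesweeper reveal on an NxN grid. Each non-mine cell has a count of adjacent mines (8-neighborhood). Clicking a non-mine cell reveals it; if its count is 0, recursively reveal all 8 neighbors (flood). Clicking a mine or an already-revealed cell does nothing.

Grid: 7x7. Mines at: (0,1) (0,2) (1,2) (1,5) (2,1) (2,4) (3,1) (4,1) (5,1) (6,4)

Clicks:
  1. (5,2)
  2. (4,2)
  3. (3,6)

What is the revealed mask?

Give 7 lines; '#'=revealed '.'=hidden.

Answer: .......
.......
.....##
..#####
..#####
..#####
.....##

Derivation:
Click 1 (5,2) count=2: revealed 1 new [(5,2)] -> total=1
Click 2 (4,2) count=3: revealed 1 new [(4,2)] -> total=2
Click 3 (3,6) count=0: revealed 17 new [(2,5) (2,6) (3,2) (3,3) (3,4) (3,5) (3,6) (4,3) (4,4) (4,5) (4,6) (5,3) (5,4) (5,5) (5,6) (6,5) (6,6)] -> total=19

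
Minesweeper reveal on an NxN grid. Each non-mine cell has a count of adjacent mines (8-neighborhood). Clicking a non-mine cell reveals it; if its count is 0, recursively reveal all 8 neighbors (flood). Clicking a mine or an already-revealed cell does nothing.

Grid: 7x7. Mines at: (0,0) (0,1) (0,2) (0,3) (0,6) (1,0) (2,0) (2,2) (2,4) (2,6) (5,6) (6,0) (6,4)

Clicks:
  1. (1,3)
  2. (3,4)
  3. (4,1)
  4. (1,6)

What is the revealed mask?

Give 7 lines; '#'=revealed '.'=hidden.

Answer: .......
...#..#
.......
######.
######.
######.
.###...

Derivation:
Click 1 (1,3) count=4: revealed 1 new [(1,3)] -> total=1
Click 2 (3,4) count=1: revealed 1 new [(3,4)] -> total=2
Click 3 (4,1) count=0: revealed 20 new [(3,0) (3,1) (3,2) (3,3) (3,5) (4,0) (4,1) (4,2) (4,3) (4,4) (4,5) (5,0) (5,1) (5,2) (5,3) (5,4) (5,5) (6,1) (6,2) (6,3)] -> total=22
Click 4 (1,6) count=2: revealed 1 new [(1,6)] -> total=23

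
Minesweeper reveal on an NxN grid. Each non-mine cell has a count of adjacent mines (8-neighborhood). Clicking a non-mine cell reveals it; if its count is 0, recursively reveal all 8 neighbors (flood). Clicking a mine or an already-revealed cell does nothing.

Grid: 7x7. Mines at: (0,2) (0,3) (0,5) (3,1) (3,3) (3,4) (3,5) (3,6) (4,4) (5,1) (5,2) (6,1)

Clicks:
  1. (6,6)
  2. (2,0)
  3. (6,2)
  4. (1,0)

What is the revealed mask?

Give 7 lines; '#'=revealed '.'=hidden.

Click 1 (6,6) count=0: revealed 10 new [(4,5) (4,6) (5,3) (5,4) (5,5) (5,6) (6,3) (6,4) (6,5) (6,6)] -> total=10
Click 2 (2,0) count=1: revealed 1 new [(2,0)] -> total=11
Click 3 (6,2) count=3: revealed 1 new [(6,2)] -> total=12
Click 4 (1,0) count=0: revealed 5 new [(0,0) (0,1) (1,0) (1,1) (2,1)] -> total=17

Answer: ##.....
##.....
##.....
.......
.....##
...####
..#####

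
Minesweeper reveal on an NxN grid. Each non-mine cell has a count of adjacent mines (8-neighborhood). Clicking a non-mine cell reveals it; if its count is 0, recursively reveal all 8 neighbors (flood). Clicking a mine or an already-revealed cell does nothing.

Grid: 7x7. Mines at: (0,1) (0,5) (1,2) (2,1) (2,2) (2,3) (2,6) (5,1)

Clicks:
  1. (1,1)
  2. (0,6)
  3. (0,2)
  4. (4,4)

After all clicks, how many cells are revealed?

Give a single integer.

Answer: 23

Derivation:
Click 1 (1,1) count=4: revealed 1 new [(1,1)] -> total=1
Click 2 (0,6) count=1: revealed 1 new [(0,6)] -> total=2
Click 3 (0,2) count=2: revealed 1 new [(0,2)] -> total=3
Click 4 (4,4) count=0: revealed 20 new [(3,2) (3,3) (3,4) (3,5) (3,6) (4,2) (4,3) (4,4) (4,5) (4,6) (5,2) (5,3) (5,4) (5,5) (5,6) (6,2) (6,3) (6,4) (6,5) (6,6)] -> total=23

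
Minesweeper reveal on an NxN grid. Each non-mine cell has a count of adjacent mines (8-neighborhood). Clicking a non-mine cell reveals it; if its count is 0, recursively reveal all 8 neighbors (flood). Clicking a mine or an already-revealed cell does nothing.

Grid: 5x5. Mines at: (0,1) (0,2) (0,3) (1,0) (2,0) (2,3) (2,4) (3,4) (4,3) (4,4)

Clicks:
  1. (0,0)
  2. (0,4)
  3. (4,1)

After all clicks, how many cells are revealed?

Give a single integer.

Click 1 (0,0) count=2: revealed 1 new [(0,0)] -> total=1
Click 2 (0,4) count=1: revealed 1 new [(0,4)] -> total=2
Click 3 (4,1) count=0: revealed 6 new [(3,0) (3,1) (3,2) (4,0) (4,1) (4,2)] -> total=8

Answer: 8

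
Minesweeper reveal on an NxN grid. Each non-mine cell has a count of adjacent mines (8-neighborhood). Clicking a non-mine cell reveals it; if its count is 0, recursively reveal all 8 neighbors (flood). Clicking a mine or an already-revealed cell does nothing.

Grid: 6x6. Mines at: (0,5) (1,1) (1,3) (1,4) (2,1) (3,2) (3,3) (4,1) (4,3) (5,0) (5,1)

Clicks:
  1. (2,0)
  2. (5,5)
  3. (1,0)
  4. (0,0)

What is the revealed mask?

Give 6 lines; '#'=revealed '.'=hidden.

Click 1 (2,0) count=2: revealed 1 new [(2,0)] -> total=1
Click 2 (5,5) count=0: revealed 8 new [(2,4) (2,5) (3,4) (3,5) (4,4) (4,5) (5,4) (5,5)] -> total=9
Click 3 (1,0) count=2: revealed 1 new [(1,0)] -> total=10
Click 4 (0,0) count=1: revealed 1 new [(0,0)] -> total=11

Answer: #.....
#.....
#...##
....##
....##
....##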